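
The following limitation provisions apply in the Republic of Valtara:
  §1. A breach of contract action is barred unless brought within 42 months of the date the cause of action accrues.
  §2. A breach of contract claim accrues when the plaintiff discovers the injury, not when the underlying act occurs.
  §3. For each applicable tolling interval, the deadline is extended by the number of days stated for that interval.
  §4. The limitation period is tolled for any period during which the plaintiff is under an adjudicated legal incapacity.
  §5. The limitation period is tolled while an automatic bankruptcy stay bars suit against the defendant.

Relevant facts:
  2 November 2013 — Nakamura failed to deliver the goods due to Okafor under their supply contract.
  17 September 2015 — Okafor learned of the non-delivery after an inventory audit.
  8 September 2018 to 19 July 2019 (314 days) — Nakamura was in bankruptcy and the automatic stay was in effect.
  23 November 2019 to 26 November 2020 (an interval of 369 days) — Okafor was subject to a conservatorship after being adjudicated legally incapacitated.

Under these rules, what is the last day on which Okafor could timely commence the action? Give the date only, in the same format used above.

28 January 2021

The claim did not accrue until Okafor discovered the injury on 17 September 2015; the 2 November 2013 act date does not start the clock under the stated rule.
The untolled deadline — 42 months after 17 September 2015 — is 17 March 2019.
The automatic bankruptcy stay from 8 September 2018 to 19 July 2019 tolled the period for 314 days, extending the deadline to 25 January 2020.
The period was tolled for 369 days by the plaintiff's legal incapacity (23 November 2019 to 26 November 2020), pushing the deadline to 28 January 2021.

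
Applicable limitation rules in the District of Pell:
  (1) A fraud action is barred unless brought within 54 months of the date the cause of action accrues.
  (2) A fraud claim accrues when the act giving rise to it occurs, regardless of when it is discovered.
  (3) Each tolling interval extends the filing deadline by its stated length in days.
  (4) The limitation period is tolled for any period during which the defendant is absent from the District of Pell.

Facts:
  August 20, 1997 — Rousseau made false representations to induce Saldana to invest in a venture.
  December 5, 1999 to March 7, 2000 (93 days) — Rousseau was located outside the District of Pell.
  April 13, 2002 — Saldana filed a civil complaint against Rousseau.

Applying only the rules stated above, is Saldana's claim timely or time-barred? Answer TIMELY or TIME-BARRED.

The claim accrued on August 20, 1997, when the wrongful act occurred.
The untolled deadline — 54 months after August 20, 1997 — is February 20, 2002.
The defendant's absence from the jurisdiction from December 5, 1999 to March 7, 2000 tolled the period for 93 days, extending the deadline to May 24, 2002.
Saldana filed on April 13, 2002, before the May 24, 2002 deadline, so the action is timely.

TIMELY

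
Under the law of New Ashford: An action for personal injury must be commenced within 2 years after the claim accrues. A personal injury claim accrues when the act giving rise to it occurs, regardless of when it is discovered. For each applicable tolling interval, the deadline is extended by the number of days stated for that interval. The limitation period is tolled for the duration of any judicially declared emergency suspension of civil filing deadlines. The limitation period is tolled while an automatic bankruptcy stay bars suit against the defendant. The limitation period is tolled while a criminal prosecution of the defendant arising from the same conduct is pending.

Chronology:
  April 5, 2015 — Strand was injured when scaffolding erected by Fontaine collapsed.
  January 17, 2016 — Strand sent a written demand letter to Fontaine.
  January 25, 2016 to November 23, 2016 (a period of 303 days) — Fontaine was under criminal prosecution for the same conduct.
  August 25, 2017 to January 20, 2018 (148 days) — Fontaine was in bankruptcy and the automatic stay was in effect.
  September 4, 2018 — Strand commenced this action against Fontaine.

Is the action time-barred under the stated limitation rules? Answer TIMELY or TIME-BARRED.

The claim accrued on April 5, 2015, when the wrongful act occurred.
Adding the 2 years base period to April 5, 2015 gives a deadline of April 5, 2017, before any tolling.
The pending criminal prosecution from January 25, 2016 to November 23, 2016 tolled the period for 303 days, extending the deadline to February 2, 2018.
The period was tolled for 148 days by the automatic bankruptcy stay (August 25, 2017 to January 20, 2018), pushing the deadline to June 30, 2018.
The other events in the timeline have no effect on the limitation period under the stated rules.
Filing on September 4, 2018 missed the June 30, 2018 deadline — the action is time-barred.

TIME-BARRED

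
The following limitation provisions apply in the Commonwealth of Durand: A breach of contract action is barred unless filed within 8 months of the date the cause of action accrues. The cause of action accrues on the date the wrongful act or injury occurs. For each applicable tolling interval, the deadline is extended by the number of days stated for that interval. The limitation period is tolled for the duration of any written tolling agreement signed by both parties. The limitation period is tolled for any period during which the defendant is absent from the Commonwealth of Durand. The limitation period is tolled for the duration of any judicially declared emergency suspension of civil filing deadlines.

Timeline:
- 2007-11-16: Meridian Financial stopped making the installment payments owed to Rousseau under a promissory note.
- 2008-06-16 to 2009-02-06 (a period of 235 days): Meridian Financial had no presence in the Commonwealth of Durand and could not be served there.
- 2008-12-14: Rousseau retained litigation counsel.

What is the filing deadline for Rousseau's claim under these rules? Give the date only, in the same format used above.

The cause of action accrued on 2007-11-16, the date of the act.
8 months from 2007-11-16 is 2008-07-16.
The period was tolled for 235 days by the defendant's absence from the jurisdiction (2008-06-16 to 2009-02-06), pushing the deadline to 2009-03-08.
The other events in the timeline have no effect on the limitation period under the stated rules.

2009-03-08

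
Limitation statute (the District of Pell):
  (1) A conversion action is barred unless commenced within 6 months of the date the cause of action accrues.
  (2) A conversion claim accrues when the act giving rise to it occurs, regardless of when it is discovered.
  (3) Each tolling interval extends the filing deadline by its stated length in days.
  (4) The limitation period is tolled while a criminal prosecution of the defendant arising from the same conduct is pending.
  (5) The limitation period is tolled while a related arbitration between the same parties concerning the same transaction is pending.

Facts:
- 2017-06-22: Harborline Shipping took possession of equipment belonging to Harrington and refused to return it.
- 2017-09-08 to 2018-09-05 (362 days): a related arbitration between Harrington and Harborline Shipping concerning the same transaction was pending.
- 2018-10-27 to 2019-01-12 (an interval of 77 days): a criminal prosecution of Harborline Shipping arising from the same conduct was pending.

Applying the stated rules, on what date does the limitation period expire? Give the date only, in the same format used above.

The cause of action accrued on 2017-06-22, the date of the act.
Adding the 6 months base period to 2017-06-22 gives a deadline of 2017-12-22, before any tolling.
The pending related arbitration from 2017-09-08 to 2018-09-05 tolled the period for 362 days, extending the deadline to 2018-12-19.
The pending criminal prosecution from 2018-10-27 to 2019-01-12 tolled the period for 77 days, extending the deadline to 2019-03-06.

2019-03-06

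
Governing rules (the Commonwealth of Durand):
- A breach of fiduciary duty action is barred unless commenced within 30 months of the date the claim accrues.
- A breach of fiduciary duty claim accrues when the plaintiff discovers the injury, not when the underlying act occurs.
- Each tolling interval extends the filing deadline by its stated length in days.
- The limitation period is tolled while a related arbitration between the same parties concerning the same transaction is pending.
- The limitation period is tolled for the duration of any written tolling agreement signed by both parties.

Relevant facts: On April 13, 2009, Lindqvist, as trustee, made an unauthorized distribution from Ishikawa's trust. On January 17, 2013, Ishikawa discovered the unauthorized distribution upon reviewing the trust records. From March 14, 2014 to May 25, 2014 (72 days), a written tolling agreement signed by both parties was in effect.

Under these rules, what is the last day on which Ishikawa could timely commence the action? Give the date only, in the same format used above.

September 27, 2015

Under the discovery rule, the claim accrued on January 17, 2013, when Ishikawa discovered the injury — not on the April 13, 2009 date of the underlying act.
The untolled deadline — 30 months after January 17, 2013 — is July 17, 2015.
The period was tolled for 72 days by the written tolling agreement (March 14, 2014 to May 25, 2014), pushing the deadline to September 27, 2015.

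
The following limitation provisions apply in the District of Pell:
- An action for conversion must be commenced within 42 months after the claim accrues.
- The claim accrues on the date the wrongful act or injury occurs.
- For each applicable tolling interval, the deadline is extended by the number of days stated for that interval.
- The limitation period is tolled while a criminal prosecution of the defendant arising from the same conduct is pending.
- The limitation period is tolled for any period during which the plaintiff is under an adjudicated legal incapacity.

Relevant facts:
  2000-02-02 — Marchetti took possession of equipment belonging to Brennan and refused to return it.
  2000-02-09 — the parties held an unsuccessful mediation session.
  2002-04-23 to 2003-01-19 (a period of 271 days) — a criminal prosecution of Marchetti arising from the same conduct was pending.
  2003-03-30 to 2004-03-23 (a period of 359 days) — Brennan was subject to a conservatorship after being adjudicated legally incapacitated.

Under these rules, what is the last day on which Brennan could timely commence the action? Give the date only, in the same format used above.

The limitation period began to run on 2000-02-02.
The untolled deadline — 42 months after 2000-02-02 — is 2003-08-02.
The period was tolled for 271 days by the pending criminal prosecution (2002-04-23 to 2003-01-19), pushing the deadline to 2004-04-29.
Because the plaintiff's legal incapacity ran from 2003-03-30 to 2004-03-23, the deadline is extended by 359 days to 2005-04-23.
The other events in the timeline have no effect on the limitation period under the stated rules.

2005-04-23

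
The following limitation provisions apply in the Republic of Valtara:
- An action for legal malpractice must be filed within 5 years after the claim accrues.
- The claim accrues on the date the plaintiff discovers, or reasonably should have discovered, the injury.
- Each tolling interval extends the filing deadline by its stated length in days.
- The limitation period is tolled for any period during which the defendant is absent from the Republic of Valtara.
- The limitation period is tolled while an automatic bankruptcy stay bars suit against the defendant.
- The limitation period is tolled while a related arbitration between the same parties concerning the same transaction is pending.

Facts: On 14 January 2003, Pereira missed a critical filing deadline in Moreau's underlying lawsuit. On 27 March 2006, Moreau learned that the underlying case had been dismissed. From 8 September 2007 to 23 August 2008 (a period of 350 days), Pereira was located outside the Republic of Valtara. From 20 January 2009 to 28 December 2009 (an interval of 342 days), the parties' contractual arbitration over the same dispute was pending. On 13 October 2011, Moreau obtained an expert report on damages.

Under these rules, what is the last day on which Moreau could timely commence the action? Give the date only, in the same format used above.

Accrual is tied to discovery, so the period began on 27 March 2006 rather than on 14 January 2003 when the act occurred.
Adding the 5 years base period to 27 March 2006 gives a deadline of 27 March 2011, before any tolling.
The period was tolled for 350 days by the defendant's absence from the jurisdiction (8 September 2007 to 23 August 2008), pushing the deadline to 11 March 2012.
Because the pending related arbitration ran from 20 January 2009 to 28 December 2009, the deadline is extended by 342 days to 16 February 2013.
The other events in the timeline have no effect on the limitation period under the stated rules.

16 February 2013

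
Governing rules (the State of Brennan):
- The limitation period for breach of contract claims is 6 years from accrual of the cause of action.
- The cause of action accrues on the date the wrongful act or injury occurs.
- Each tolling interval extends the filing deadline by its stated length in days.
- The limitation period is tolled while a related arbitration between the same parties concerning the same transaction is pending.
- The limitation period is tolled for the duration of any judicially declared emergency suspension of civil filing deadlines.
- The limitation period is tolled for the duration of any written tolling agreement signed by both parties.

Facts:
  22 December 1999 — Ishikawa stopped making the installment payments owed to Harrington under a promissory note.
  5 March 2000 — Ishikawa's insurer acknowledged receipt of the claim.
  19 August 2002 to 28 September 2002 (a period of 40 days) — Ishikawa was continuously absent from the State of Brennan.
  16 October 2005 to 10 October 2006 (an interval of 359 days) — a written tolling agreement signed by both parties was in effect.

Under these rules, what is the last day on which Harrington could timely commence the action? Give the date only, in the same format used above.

16 December 2006

The limitation period began to run on 22 December 1999.
6 years from 22 December 1999 is 22 December 2005.
The period was tolled for 359 days by the written tolling agreement (16 October 2005 to 10 October 2006), pushing the deadline to 16 December 2006.
Although the defendant's absence ran from 19 August 2002 to 28 September 2002, the stated rules do not make that a tolling event, so it is disregarded.
None of the other events listed affects the running of the period under the stated rules.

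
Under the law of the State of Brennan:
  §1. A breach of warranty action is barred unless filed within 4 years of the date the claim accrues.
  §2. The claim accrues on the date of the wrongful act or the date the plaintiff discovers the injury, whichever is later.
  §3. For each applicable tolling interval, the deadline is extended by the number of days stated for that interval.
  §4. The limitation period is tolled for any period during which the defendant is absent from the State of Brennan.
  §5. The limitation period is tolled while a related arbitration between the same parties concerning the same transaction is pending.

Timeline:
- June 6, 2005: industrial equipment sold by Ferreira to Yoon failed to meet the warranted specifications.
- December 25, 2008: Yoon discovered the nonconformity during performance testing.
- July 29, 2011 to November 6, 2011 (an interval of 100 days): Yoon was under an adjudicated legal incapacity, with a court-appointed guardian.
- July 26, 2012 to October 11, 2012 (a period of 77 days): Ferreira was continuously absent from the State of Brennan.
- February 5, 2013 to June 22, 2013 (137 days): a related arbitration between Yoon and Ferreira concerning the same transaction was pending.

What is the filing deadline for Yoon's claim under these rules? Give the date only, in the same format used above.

Taking the later of the act (June 6, 2005) and discovery (December 25, 2008), the claim accrued on December 25, 2008.
The untolled deadline — 4 years after December 25, 2008 — is December 25, 2012.
Because the defendant's absence from the jurisdiction ran from July 26, 2012 to October 11, 2012, the deadline is extended by 77 days to March 12, 2013.
Because the pending related arbitration ran from February 5, 2013 to June 22, 2013, the deadline is extended by 137 days to July 27, 2013.
No stated provision tolls the period for the plaintiff's incapacity, so the interval from July 29, 2011 to November 6, 2011 has no effect on the deadline.

July 27, 2013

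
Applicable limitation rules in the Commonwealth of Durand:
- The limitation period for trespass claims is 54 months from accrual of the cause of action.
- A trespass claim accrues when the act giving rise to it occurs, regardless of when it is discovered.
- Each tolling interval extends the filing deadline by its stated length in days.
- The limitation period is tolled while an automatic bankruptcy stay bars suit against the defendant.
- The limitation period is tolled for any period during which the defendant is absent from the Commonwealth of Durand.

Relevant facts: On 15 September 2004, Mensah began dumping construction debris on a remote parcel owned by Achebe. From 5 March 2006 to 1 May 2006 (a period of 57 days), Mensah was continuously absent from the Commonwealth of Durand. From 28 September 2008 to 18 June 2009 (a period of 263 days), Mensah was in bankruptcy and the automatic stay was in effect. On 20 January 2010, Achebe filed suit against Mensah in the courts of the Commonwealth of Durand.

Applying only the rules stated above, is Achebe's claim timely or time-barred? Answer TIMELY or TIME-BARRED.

TIMELY

The limitation period began to run on 15 September 2004.
54 months from 15 September 2004 is 15 March 2009.
The period was tolled for 57 days by the defendant's absence from the jurisdiction (5 March 2006 to 1 May 2006), pushing the deadline to 11 May 2009.
The automatic bankruptcy stay from 28 September 2008 to 18 June 2009 tolled the period for 263 days, extending the deadline to 29 January 2010.
The 20 January 2010 filing precedes the 29 January 2010 deadline; the claim is timely.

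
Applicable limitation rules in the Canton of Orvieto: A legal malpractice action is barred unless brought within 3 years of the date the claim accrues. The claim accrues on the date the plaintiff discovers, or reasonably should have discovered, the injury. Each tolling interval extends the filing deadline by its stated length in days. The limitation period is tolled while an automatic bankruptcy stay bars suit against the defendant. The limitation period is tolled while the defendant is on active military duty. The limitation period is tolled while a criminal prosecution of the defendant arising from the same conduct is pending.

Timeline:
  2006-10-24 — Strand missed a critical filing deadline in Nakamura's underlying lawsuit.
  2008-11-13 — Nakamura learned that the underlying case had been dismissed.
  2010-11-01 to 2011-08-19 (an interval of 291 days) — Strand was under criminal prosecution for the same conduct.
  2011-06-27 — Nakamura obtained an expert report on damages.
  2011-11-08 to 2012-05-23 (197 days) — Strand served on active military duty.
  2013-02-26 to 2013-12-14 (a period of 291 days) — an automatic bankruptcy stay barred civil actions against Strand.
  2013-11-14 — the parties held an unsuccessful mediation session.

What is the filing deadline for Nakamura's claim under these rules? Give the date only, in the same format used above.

The claim did not accrue until Nakamura discovered the injury on 2008-11-13; the 2006-10-24 act date does not start the clock under the stated rule.
Adding the 3 years base period to 2008-11-13 gives a deadline of 2011-11-13, before any tolling.
The period was tolled for 291 days by the pending criminal prosecution (2010-11-01 to 2011-08-19), pushing the deadline to 2012-08-30.
Because the defendant's active military service ran from 2011-11-08 to 2012-05-23, the deadline is extended by 197 days to 2013-03-15.
The automatic bankruptcy stay from 2013-02-26 to 2013-12-14 tolled the period for 291 days, extending the deadline to 2013-12-31.
None of the other events listed affects the running of the period under the stated rules.

2013-12-31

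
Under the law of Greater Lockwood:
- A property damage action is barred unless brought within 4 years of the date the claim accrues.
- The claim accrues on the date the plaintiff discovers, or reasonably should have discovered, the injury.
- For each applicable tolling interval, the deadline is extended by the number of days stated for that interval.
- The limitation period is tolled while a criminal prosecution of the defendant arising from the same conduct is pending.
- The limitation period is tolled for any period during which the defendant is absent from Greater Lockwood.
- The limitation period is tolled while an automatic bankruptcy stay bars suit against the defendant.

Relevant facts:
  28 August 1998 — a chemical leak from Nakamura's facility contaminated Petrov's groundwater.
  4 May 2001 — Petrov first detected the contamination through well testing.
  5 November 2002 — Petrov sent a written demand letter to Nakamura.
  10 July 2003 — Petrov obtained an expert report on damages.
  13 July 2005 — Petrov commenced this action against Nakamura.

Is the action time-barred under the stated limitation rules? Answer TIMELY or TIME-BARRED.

The claim did not accrue until Petrov discovered the injury on 4 May 2001; the 28 August 1998 act date does not start the clock under the stated rule.
4 years from 4 May 2001 is 4 May 2005.
None of the other events listed affects the running of the period under the stated rules.
Filing on 13 July 2005 missed the 4 May 2005 deadline — the action is time-barred.

TIME-BARRED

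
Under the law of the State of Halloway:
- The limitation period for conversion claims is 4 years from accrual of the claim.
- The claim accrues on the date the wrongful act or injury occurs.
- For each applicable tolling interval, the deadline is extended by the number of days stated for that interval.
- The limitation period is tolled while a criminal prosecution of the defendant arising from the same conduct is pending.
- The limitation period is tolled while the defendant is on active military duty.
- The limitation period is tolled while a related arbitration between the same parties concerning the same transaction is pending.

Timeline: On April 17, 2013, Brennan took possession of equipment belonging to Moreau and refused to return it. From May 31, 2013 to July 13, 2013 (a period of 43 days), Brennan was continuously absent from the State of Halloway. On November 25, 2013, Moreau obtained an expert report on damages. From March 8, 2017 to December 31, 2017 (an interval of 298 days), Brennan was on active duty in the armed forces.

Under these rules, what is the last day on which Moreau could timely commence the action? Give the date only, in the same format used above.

The limitation period began to run on April 17, 2013.
4 years from April 17, 2013 is April 17, 2017.
The period was tolled for 298 days by the defendant's active military service (March 8, 2017 to December 31, 2017), pushing the deadline to February 9, 2018.
No stated provision tolls the period for the defendant's absence, so the interval from May 31, 2013 to July 13, 2013 has no effect on the deadline.
Nothing else in the chronology tolls or restarts the period.

February 9, 2018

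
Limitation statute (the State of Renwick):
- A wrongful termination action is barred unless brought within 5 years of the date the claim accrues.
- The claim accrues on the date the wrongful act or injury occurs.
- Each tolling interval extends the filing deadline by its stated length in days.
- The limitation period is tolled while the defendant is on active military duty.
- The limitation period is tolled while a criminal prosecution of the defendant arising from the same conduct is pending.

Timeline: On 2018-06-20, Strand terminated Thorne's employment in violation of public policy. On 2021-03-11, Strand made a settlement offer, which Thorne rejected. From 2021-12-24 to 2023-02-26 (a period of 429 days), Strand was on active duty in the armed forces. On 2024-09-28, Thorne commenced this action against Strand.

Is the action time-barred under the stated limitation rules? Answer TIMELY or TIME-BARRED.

TIME-BARRED

The claim accrued on 2018-06-20, the date of the act.
Adding the 5 years base period to 2018-06-20 gives a deadline of 2023-06-20, before any tolling.
The defendant's active military service from 2021-12-24 to 2023-02-26 tolled the period for 429 days, extending the deadline to 2024-08-22.
Nothing else in the chronology tolls or restarts the period.
The 2024-09-28 filing falls after the 2024-08-22 deadline; the claim is time-barred.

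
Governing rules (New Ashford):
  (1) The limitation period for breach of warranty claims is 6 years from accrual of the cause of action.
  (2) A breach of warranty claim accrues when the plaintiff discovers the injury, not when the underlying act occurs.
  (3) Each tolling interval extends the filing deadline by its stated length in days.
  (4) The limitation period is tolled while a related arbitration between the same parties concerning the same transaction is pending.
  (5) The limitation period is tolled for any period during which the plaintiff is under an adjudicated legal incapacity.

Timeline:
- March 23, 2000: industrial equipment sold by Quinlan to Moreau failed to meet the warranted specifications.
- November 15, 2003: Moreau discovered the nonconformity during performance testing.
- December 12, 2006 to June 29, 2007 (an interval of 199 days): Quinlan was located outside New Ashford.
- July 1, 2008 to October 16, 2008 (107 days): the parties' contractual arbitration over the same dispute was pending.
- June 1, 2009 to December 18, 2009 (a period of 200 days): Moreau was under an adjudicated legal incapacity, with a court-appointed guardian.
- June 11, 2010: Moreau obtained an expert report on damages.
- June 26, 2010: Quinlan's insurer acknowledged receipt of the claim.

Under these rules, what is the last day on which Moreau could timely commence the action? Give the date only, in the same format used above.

Under the discovery rule, the claim accrued on November 15, 2003, when Moreau discovered the injury — not on the March 23, 2000 date of the underlying act.
6 years from November 15, 2003 is November 15, 2009.
The period was tolled for 107 days by the pending related arbitration (July 1, 2008 to October 16, 2008), pushing the deadline to March 2, 2010.
The period was tolled for 200 days by the plaintiff's legal incapacity (June 1, 2009 to December 18, 2009), pushing the deadline to September 18, 2010.
No stated provision tolls the period for the defendant's absence, so the interval from December 12, 2006 to June 29, 2007 has no effect on the deadline.
None of the other events listed affects the running of the period under the stated rules.

September 18, 2010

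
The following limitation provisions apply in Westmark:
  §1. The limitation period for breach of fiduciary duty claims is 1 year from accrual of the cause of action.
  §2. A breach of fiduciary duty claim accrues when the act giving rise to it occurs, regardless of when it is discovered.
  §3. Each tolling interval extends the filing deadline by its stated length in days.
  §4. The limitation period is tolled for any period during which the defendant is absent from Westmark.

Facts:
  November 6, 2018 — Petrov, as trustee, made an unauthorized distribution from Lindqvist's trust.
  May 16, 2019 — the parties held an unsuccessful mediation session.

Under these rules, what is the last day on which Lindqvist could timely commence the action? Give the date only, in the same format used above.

November 6, 2019

The limitation period began to run on November 6, 2018.
Adding the 1 year base period to November 6, 2018 gives a deadline of November 6, 2019, before any tolling.
None of the other events listed affects the running of the period under the stated rules.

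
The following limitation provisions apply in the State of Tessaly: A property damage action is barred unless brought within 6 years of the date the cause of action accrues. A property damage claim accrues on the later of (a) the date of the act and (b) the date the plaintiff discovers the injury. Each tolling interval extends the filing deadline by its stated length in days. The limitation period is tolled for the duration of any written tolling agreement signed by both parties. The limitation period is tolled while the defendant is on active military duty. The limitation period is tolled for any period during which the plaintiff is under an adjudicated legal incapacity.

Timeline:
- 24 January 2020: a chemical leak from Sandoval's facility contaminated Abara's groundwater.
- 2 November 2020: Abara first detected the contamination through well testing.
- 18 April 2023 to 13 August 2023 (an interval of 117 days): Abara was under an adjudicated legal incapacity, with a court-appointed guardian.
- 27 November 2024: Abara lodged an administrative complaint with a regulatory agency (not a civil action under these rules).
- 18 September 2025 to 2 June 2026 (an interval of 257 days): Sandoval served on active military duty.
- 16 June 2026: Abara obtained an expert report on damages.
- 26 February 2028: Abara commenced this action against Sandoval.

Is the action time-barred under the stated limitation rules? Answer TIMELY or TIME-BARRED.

Taking the later of the act (24 January 2020) and discovery (2 November 2020), the claim accrued on 2 November 2020.
6 years from 2 November 2020 is 2 November 2026.
The period was tolled for 117 days by the plaintiff's legal incapacity (18 April 2023 to 13 August 2023), pushing the deadline to 27 February 2027.
The defendant's active military service from 18 September 2025 to 2 June 2026 tolled the period for 257 days, extending the deadline to 11 November 2027.
Nothing else in the chronology tolls or restarts the period.
Filing on 26 February 2028 missed the 11 November 2027 deadline — the action is time-barred.

TIME-BARRED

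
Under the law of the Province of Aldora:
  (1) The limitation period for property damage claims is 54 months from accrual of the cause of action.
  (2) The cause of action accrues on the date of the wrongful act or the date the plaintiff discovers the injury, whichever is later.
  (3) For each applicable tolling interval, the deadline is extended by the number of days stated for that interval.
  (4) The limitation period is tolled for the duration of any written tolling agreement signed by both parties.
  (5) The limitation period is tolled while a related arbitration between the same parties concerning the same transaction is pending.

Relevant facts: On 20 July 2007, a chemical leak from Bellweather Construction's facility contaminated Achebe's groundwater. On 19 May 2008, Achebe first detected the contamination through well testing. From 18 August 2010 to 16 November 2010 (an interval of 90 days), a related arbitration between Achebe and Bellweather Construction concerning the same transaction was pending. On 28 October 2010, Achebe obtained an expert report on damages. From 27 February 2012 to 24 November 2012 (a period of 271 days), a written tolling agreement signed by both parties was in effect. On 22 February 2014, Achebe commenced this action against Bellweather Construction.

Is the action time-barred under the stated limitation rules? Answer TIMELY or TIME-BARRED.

TIME-BARRED

Because discovery on 19 May 2008 post-dates the 20 July 2007 act, accrual under the later-of rule falls on 19 May 2008.
54 months from 19 May 2008 is 19 November 2012.
Because the pending related arbitration ran from 18 August 2010 to 16 November 2010, the deadline is extended by 90 days to 17 February 2013.
Because the written tolling agreement ran from 27 February 2012 to 24 November 2012, the deadline is extended by 271 days to 15 November 2013.
None of the other events listed affects the running of the period under the stated rules.
Filing on 22 February 2014 missed the 15 November 2013 deadline — the action is time-barred.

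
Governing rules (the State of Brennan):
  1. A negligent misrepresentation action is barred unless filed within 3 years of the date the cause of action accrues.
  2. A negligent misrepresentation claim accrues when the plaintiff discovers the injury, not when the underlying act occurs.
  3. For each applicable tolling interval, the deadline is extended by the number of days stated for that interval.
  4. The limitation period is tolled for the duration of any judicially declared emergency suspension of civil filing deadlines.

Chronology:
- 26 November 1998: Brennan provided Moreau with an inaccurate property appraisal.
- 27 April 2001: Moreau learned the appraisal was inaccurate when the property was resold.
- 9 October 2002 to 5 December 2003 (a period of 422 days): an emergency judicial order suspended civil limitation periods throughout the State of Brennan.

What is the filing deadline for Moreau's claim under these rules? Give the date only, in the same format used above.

23 June 2005

The claim did not accrue until Moreau discovered the injury on 27 April 2001; the 26 November 1998 act date does not start the clock under the stated rule.
3 years from 27 April 2001 is 27 April 2004.
Because the emergency suspension of filing deadlines ran from 9 October 2002 to 5 December 2003, the deadline is extended by 422 days to 23 June 2005.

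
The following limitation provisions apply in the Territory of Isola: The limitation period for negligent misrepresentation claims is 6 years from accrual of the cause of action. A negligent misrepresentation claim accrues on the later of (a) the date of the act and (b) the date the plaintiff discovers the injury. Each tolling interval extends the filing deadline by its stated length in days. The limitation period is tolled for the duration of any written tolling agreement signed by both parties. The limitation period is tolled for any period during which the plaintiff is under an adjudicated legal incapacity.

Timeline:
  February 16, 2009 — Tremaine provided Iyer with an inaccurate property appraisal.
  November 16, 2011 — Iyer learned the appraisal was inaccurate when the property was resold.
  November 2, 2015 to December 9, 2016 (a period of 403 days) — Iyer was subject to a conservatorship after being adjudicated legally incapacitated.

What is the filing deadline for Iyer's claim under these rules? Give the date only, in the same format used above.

December 24, 2018

Taking the later of the act (February 16, 2009) and discovery (November 16, 2011), the claim accrued on November 16, 2011.
Adding the 6 years base period to November 16, 2011 gives a deadline of November 16, 2017, before any tolling.
The period was tolled for 403 days by the plaintiff's legal incapacity (November 2, 2015 to December 9, 2016), pushing the deadline to December 24, 2018.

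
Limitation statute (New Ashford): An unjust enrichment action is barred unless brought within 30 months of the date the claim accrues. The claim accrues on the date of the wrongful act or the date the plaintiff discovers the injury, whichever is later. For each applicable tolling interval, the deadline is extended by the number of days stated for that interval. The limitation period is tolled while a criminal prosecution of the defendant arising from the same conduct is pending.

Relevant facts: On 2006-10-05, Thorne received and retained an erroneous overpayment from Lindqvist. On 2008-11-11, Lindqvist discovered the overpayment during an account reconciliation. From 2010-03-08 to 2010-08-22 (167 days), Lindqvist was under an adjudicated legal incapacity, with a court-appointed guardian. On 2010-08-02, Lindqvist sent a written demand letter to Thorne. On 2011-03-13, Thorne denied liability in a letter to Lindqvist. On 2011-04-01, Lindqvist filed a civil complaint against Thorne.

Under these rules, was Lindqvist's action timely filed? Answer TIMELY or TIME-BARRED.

The claim accrued on 2008-11-11 — the later of the 2006-10-05 act and the 2008-11-11 discovery.
Adding the 30 months base period to 2008-11-11 gives a deadline of 2011-05-11, before any tolling.
Although the plaintiff's incapacity ran from 2010-03-08 to 2010-08-22, the stated rules do not make that a tolling event, so it is disregarded.
None of the other events listed affects the running of the period under the stated rules.
Filing on 2011-04-01 beat the 2011-05-11 deadline — the action is timely.

TIMELY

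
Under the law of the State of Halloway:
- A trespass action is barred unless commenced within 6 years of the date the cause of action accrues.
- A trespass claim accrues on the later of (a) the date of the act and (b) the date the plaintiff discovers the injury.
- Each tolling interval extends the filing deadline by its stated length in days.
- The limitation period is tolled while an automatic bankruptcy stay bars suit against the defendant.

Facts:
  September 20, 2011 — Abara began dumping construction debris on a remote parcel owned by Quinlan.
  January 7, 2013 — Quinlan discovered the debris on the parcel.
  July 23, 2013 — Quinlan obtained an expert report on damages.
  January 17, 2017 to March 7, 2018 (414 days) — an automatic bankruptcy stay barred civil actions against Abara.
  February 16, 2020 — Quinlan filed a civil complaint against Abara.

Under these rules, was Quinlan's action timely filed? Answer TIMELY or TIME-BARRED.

TIMELY

Because discovery on January 7, 2013 post-dates the September 20, 2011 act, accrual under the later-of rule falls on January 7, 2013.
Adding the 6 years base period to January 7, 2013 gives a deadline of January 7, 2019, before any tolling.
The period was tolled for 414 days by the automatic bankruptcy stay (January 17, 2017 to March 7, 2018), pushing the deadline to February 25, 2020.
None of the other events listed affects the running of the period under the stated rules.
Quinlan filed on February 16, 2020, before the February 25, 2020 deadline, so the action is timely.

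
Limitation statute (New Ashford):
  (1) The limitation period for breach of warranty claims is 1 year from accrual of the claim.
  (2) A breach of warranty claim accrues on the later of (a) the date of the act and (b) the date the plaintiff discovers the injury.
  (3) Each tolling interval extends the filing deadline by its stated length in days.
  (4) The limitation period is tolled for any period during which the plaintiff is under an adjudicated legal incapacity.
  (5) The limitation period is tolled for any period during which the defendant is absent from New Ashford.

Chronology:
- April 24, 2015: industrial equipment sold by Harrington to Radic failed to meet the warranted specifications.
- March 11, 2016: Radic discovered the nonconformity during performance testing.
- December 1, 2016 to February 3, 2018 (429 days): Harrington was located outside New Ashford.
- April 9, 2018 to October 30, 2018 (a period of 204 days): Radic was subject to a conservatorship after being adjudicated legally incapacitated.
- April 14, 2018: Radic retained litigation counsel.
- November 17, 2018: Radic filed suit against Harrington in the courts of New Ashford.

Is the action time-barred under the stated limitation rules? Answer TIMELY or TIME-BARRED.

TIMELY

The claim accrued on March 11, 2016 — the later of the April 24, 2015 act and the March 11, 2016 discovery.
1 year from March 11, 2016 is March 11, 2017.
The defendant's absence from the jurisdiction from December 1, 2016 to February 3, 2018 tolled the period for 429 days, extending the deadline to May 14, 2018.
The period was tolled for 204 days by the plaintiff's legal incapacity (April 9, 2018 to October 30, 2018), pushing the deadline to December 4, 2018.
Nothing else in the chronology tolls or restarts the period.
The November 17, 2018 filing precedes the December 4, 2018 deadline; the claim is timely.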